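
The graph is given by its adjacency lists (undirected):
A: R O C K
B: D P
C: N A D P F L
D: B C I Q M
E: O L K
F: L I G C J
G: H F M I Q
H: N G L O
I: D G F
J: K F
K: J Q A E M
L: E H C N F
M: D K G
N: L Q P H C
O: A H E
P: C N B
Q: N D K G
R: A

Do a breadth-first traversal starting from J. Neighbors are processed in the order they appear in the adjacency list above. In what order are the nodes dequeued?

Visit J; enqueue K, F → queue [K, F]
Visit K; enqueue Q, A, E, M → queue [F, Q, A, E, M]
Visit F; enqueue L, I, G, C → queue [Q, A, E, M, L, I, G, C]
Visit Q; enqueue N, D → queue [A, E, M, L, I, G, C, N, D]
Visit A; enqueue R, O → queue [E, M, L, I, G, C, N, D, R, O]
Visit E → queue [M, L, I, G, C, N, D, R, O]
Visit M → queue [L, I, G, C, N, D, R, O]
Visit L; enqueue H → queue [I, G, C, N, D, R, O, H]
Visit I → queue [G, C, N, D, R, O, H]
Visit G → queue [C, N, D, R, O, H]
Visit C; enqueue P → queue [N, D, R, O, H, P]
Visit N → queue [D, R, O, H, P]
Visit D; enqueue B → queue [R, O, H, P, B]
Visit R → queue [O, H, P, B]
Visit O → queue [H, P, B]
Visit H → queue [P, B]
Visit P → queue [B]
Visit B → queue []

J, K, F, Q, A, E, M, L, I, G, C, N, D, R, O, H, P, B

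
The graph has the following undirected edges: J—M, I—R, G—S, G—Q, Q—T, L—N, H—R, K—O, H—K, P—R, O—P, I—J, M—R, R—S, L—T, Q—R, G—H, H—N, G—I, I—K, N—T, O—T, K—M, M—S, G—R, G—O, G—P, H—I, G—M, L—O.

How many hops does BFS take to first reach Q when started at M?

2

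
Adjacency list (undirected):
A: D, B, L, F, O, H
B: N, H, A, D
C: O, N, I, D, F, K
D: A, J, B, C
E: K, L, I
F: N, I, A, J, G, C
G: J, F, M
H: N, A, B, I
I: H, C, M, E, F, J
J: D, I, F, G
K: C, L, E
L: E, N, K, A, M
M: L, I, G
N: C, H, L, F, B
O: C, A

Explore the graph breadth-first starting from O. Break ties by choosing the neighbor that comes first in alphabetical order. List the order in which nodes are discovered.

O -> A -> C -> B -> D -> F -> H -> L -> I -> K -> N -> J -> G -> E -> M

Visit O; enqueue A, C → queue [A, C]
Visit A; enqueue B, D, F, H, L → queue [C, B, D, F, H, L]
Visit C; enqueue I, K, N → queue [B, D, F, H, L, I, K, N]
Visit B → queue [D, F, H, L, I, K, N]
Visit D; enqueue J → queue [F, H, L, I, K, N, J]
Visit F; enqueue G → queue [H, L, I, K, N, J, G]
Visit H → queue [L, I, K, N, J, G]
Visit L; enqueue E, M → queue [I, K, N, J, G, E, M]
Visit I → queue [K, N, J, G, E, M]
Visit K → queue [N, J, G, E, M]
Visit N → queue [J, G, E, M]
Visit J → queue [G, E, M]
Visit G → queue [E, M]
Visit E → queue [M]
Visit M → queue []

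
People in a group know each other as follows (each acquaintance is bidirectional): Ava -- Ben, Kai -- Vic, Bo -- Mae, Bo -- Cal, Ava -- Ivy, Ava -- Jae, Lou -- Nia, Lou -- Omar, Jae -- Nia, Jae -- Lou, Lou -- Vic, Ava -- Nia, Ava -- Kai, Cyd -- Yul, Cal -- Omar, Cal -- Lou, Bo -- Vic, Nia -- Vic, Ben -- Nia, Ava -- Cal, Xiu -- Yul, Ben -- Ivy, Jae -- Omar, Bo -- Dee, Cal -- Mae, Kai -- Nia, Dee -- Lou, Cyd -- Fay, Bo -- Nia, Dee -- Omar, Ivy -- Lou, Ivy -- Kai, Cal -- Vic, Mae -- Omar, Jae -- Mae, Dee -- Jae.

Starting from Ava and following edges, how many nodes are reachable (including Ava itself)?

BFS from Ava visits: Ava, Nia, Kai, Jae, Ivy, Cal, Ben, Vic, Lou, Bo, Omar, Mae, Dee
Reachable nodes: 13 of 17 total.

13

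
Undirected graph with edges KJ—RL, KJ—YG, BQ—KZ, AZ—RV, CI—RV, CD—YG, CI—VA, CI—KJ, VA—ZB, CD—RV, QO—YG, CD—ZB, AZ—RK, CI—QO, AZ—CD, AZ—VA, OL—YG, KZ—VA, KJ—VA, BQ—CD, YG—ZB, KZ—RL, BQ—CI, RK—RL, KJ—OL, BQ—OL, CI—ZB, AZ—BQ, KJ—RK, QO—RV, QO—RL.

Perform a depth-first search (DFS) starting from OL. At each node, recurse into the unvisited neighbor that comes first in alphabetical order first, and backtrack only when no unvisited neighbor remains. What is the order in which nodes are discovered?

OL, BQ, AZ, CD, RV, CI, KJ, RK, RL, KZ, VA, ZB, YG, QO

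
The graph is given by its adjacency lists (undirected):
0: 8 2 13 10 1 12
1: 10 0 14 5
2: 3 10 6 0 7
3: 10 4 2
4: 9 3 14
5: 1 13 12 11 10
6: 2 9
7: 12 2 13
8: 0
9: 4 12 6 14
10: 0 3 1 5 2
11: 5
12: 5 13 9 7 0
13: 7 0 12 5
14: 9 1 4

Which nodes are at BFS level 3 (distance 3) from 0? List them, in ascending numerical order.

Level 0: 0
Level 1: 1, 2, 8, 10, 12, 13
Level 2: 3, 5, 6, 7, 9, 14
Level 3: 4, 11

4, 11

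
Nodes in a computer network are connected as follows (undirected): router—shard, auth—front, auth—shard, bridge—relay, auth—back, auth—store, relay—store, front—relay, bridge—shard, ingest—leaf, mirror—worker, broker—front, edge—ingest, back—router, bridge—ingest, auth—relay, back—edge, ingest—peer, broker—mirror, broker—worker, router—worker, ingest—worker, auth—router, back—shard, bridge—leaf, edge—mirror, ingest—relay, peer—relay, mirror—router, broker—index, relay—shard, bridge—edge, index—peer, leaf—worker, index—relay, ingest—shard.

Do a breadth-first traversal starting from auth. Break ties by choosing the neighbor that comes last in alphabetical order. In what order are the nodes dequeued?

auth, store, shard, router, relay, front, back, ingest, bridge, worker, mirror, peer, index, broker, edge, leaf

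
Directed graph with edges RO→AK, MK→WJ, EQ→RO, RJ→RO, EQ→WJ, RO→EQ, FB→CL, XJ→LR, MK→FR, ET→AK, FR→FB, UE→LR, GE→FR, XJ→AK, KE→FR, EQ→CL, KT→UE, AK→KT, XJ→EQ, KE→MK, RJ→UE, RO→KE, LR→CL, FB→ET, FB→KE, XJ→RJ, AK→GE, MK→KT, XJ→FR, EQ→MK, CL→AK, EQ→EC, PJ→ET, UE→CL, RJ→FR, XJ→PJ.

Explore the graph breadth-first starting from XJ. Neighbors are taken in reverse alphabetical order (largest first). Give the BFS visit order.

Visit XJ; enqueue RJ, PJ, LR, FR, EQ, AK → queue [RJ, PJ, LR, FR, EQ, AK]
Visit RJ; enqueue UE, RO → queue [PJ, LR, FR, EQ, AK, UE, RO]
Visit PJ; enqueue ET → queue [LR, FR, EQ, AK, UE, RO, ET]
Visit LR; enqueue CL → queue [FR, EQ, AK, UE, RO, ET, CL]
Visit FR; enqueue FB → queue [EQ, AK, UE, RO, ET, CL, FB]
Visit EQ; enqueue WJ, MK, EC → queue [AK, UE, RO, ET, CL, FB, WJ, MK, EC]
Visit AK; enqueue KT, GE → queue [UE, RO, ET, CL, FB, WJ, MK, EC, KT, GE]
Visit UE → queue [RO, ET, CL, FB, WJ, MK, EC, KT, GE]
Visit RO; enqueue KE → queue [ET, CL, FB, WJ, MK, EC, KT, GE, KE]
Visit ET → queue [CL, FB, WJ, MK, EC, KT, GE, KE]
Visit CL → queue [FB, WJ, MK, EC, KT, GE, KE]
Visit FB → queue [WJ, MK, EC, KT, GE, KE]
Visit WJ → queue [MK, EC, KT, GE, KE]
Visit MK → queue [EC, KT, GE, KE]
Visit EC → queue [KT, GE, KE]
Visit KT → queue [GE, KE]
Visit GE → queue [KE]
Visit KE → queue []

XJ → RJ → PJ → LR → FR → EQ → AK → UE → RO → ET → CL → FB → WJ → MK → EC → KT → GE → KE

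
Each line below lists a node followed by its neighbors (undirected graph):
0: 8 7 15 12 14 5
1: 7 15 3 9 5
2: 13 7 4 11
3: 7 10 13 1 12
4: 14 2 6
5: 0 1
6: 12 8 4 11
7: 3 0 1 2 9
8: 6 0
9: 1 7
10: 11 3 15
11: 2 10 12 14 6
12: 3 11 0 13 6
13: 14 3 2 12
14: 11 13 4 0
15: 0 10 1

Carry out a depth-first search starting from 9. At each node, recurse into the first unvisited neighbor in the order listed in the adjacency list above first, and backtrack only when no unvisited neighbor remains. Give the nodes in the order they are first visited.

9, 1, 7, 3, 10, 11, 2, 13, 14, 4, 6, 12, 0, 8, 15, 5

Visit 9
9 → 1
1 → 7
7 → 3
3 → 10
10 → 11
11 → 2
2 → 13
13 → 14
14 → 4
4 → 6
6 → 12
12 → 0
0 → 8
0 → 15
0 → 5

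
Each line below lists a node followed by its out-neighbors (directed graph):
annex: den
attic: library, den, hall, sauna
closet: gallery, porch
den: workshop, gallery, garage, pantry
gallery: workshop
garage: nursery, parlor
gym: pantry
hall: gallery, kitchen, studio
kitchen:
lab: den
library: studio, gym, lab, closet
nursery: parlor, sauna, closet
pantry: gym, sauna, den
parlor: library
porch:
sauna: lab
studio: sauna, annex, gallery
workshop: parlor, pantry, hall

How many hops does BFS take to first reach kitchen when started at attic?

Level 0: attic
Level 1: den, hall, library, sauna
Level 2: closet, gallery, garage, gym, kitchen, lab, pantry, studio, workshop
Level 3: annex, nursery, parlor, porch
kitchen first appears at level 2.

2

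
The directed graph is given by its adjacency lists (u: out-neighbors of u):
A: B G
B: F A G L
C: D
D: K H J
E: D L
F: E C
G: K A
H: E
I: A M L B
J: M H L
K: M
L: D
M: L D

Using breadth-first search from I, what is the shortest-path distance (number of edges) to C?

3

Level 0: I
Level 1: A, B, L, M
Level 2: D, F, G
Level 3: C, E, H, J, K
C first appears at level 3.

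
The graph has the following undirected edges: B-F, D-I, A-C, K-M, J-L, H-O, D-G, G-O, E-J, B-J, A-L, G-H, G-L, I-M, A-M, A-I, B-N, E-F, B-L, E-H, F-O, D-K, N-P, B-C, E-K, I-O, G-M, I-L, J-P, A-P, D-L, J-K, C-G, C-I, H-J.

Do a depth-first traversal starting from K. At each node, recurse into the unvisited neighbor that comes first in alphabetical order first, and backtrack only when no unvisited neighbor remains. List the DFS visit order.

K → D → G → C → A → I → L → B → F → E → H → J → P → N → O → M

Visit K
K → D
D → G
G → C
C → A
A → I
I → L
L → B
B → F
F → E
E → H
H → J
J → P
P → N
H → O
I → M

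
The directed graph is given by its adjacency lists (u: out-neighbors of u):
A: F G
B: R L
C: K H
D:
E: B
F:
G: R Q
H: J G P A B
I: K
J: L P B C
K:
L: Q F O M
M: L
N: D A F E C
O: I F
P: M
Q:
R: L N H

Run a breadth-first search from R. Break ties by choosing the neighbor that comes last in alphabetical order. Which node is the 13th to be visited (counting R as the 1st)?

Visit R; enqueue N, L, H → queue [N, L, H]
Visit N; enqueue F, E, D, C, A → queue [L, H, F, E, D, C, A]
Visit L; enqueue Q, O, M → queue [H, F, E, D, C, A, Q, O, M]
Visit H; enqueue P, J, G, B → queue [F, E, D, C, A, Q, O, M, P, J, G, B]
Visit F → queue [E, D, C, A, Q, O, M, P, J, G, B]
Visit E → queue [D, C, A, Q, O, M, P, J, G, B]
Visit D → queue [C, A, Q, O, M, P, J, G, B]
Visit C; enqueue K → queue [A, Q, O, M, P, J, G, B, K]
Visit A → queue [Q, O, M, P, J, G, B, K]
Visit Q → queue [O, M, P, J, G, B, K]
Visit O; enqueue I → queue [M, P, J, G, B, K, I]
Visit M → queue [P, J, G, B, K, I]
Visit P → queue [J, G, B, K, I]
Visit J → queue [G, B, K, I]
Visit G → queue [B, K, I]
Visit B → queue [K, I]
Visit K → queue [I]
Visit I → queue []

Visit order: R, N, L, H, F, E, D, C, A, Q, O, M, P, J, G, B, K, I

P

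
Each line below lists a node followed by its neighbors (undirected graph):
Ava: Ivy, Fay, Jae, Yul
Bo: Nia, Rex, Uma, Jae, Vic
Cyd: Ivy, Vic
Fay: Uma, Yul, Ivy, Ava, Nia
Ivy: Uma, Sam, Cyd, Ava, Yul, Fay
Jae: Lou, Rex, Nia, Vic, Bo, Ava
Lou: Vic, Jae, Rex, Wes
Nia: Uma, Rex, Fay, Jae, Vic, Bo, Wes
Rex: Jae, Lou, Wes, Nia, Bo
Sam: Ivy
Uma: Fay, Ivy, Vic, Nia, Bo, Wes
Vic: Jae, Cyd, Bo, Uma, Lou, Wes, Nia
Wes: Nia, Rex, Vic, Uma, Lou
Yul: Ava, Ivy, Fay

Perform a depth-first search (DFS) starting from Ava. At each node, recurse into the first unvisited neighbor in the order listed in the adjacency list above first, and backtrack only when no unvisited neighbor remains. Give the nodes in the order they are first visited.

Ava -> Ivy -> Uma -> Fay -> Yul -> Nia -> Rex -> Jae -> Lou -> Vic -> Cyd -> Bo -> Wes -> Sam

Visit Ava
Ava → Ivy
Ivy → Uma
Uma → Fay
Fay → Yul
Fay → Nia
Nia → Rex
Rex → Jae
Jae → Lou
Lou → Vic
Vic → Cyd
Vic → Bo
Vic → Wes
Ivy → Sam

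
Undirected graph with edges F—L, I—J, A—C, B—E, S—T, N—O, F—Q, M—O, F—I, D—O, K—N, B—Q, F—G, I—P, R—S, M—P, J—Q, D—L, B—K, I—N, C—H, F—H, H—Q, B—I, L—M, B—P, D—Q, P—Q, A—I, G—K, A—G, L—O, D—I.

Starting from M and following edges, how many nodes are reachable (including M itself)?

17

BFS from M visits: M, P, O, L, Q, I, B, N, D, F, J, H, A, K, E, G, C
Reachable nodes: 17 of 20 total.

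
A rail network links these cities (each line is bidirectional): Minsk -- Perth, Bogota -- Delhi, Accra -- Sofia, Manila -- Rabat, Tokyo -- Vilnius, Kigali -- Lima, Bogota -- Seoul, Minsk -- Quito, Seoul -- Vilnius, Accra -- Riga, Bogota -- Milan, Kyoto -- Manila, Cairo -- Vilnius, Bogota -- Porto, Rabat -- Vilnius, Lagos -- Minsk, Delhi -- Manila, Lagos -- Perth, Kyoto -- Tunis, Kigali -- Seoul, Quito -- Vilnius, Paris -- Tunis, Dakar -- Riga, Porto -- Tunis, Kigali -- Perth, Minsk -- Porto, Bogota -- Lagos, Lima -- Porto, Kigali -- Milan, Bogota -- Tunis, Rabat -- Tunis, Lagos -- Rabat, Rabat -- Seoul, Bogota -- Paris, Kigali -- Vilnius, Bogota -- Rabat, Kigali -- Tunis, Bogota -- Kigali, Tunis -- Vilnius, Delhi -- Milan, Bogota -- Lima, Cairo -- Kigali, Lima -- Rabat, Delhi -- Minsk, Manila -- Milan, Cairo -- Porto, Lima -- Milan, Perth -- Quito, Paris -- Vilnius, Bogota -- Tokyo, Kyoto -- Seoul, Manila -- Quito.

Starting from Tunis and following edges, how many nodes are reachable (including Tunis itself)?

BFS from Tunis visits: Tunis, Vilnius, Rabat, Porto, Paris, Kyoto, Kigali, Bogota, Tokyo, Seoul, Quito, Cairo, Manila, Lima, Lagos, Minsk, Perth, Milan, Delhi
Reachable nodes: 19 of 23 total.

19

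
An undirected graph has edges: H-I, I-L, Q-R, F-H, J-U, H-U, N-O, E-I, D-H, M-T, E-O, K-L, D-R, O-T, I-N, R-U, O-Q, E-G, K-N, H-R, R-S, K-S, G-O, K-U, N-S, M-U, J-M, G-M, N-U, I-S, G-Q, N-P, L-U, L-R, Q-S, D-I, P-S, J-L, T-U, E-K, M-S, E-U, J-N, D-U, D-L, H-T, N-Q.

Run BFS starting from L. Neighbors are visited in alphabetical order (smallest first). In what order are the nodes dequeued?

L, D, I, J, K, R, U, H, E, N, S, M, Q, T, F, G, O, P

Visit L; enqueue D, I, J, K, R, U → queue [D, I, J, K, R, U]
Visit D; enqueue H → queue [I, J, K, R, U, H]
Visit I; enqueue E, N, S → queue [J, K, R, U, H, E, N, S]
Visit J; enqueue M → queue [K, R, U, H, E, N, S, M]
Visit K → queue [R, U, H, E, N, S, M]
Visit R; enqueue Q → queue [U, H, E, N, S, M, Q]
Visit U; enqueue T → queue [H, E, N, S, M, Q, T]
Visit H; enqueue F → queue [E, N, S, M, Q, T, F]
Visit E; enqueue G, O → queue [N, S, M, Q, T, F, G, O]
Visit N; enqueue P → queue [S, M, Q, T, F, G, O, P]
Visit S → queue [M, Q, T, F, G, O, P]
Visit M → queue [Q, T, F, G, O, P]
Visit Q → queue [T, F, G, O, P]
Visit T → queue [F, G, O, P]
Visit F → queue [G, O, P]
Visit G → queue [O, P]
Visit O → queue [P]
Visit P → queue []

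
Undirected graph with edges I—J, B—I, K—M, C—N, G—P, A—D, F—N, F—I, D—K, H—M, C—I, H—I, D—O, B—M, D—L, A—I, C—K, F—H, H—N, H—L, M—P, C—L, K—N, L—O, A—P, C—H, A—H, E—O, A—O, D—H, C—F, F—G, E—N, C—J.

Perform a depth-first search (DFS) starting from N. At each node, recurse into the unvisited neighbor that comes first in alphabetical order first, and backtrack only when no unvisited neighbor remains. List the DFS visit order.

N C F G P A D H I B M K J L O E

Visit N
N → C
C → F
F → G
G → P
P → A
A → D
D → H
H → I
I → B
B → M
M → K
I → J
H → L
L → O
O → E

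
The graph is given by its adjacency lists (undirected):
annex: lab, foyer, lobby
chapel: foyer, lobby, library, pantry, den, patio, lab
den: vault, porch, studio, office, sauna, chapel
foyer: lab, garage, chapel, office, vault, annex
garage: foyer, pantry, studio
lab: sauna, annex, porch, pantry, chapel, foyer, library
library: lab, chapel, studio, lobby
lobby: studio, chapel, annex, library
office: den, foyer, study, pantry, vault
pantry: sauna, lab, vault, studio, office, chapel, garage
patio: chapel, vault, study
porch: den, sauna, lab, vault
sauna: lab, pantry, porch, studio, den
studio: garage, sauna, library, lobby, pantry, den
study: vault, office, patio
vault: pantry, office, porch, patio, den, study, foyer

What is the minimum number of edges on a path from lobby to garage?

2

Level 0: lobby
Level 1: annex, chapel, library, studio
Level 2: den, foyer, garage, lab, pantry, patio, sauna
Level 3: office, porch, study, vault
garage first appears at level 2.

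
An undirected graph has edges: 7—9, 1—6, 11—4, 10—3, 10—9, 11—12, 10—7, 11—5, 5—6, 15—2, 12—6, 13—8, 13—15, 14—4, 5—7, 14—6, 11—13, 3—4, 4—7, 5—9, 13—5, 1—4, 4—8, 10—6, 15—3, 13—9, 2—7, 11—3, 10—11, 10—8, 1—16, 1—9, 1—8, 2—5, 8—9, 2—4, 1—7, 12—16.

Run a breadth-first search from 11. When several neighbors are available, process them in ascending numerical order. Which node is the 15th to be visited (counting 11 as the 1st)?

Visit 11; enqueue 3, 4, 5, 10, 12, 13 → queue [3, 4, 5, 10, 12, 13]
Visit 3; enqueue 15 → queue [4, 5, 10, 12, 13, 15]
Visit 4; enqueue 1, 2, 7, 8, 14 → queue [5, 10, 12, 13, 15, 1, 2, 7, 8, 14]
Visit 5; enqueue 6, 9 → queue [10, 12, 13, 15, 1, 2, 7, 8, 14, 6, 9]
Visit 10 → queue [12, 13, 15, 1, 2, 7, 8, 14, 6, 9]
Visit 12; enqueue 16 → queue [13, 15, 1, 2, 7, 8, 14, 6, 9, 16]
Visit 13 → queue [15, 1, 2, 7, 8, 14, 6, 9, 16]
Visit 15 → queue [1, 2, 7, 8, 14, 6, 9, 16]
Visit 1 → queue [2, 7, 8, 14, 6, 9, 16]
Visit 2 → queue [7, 8, 14, 6, 9, 16]
Visit 7 → queue [8, 14, 6, 9, 16]
Visit 8 → queue [14, 6, 9, 16]
Visit 14 → queue [6, 9, 16]
Visit 6 → queue [9, 16]
Visit 9 → queue [16]
Visit 16 → queue []

Visit order: 11, 3, 4, 5, 10, 12, 13, 15, 1, 2, 7, 8, 14, 6, 9, 16

9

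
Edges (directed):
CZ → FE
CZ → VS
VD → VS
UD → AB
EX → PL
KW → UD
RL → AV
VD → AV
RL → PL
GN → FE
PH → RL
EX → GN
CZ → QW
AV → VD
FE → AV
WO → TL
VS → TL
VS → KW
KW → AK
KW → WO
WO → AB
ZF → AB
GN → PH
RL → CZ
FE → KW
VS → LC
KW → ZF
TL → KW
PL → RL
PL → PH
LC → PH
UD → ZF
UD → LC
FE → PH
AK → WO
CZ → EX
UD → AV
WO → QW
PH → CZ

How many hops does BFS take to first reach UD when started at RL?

Level 0: RL
Level 1: AV, CZ, PL
Level 2: EX, FE, PH, QW, VD, VS
Level 3: GN, KW, LC, TL
Level 4: AK, UD, WO, ZF
Level 5: AB
UD first appears at level 4.

4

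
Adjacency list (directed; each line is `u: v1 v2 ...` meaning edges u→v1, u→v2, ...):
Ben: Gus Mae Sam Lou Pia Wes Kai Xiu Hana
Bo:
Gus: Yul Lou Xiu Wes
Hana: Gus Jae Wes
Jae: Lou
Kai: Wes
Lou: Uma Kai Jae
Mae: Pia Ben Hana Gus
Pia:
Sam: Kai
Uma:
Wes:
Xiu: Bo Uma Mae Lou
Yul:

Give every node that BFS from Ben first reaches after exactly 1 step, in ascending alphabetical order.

Level 0: Ben
Level 1: Gus, Hana, Kai, Lou, Mae, Pia, Sam, Wes, Xiu
Level 2: Bo, Jae, Uma, Yul

Gus, Hana, Kai, Lou, Mae, Pia, Sam, Wes, Xiu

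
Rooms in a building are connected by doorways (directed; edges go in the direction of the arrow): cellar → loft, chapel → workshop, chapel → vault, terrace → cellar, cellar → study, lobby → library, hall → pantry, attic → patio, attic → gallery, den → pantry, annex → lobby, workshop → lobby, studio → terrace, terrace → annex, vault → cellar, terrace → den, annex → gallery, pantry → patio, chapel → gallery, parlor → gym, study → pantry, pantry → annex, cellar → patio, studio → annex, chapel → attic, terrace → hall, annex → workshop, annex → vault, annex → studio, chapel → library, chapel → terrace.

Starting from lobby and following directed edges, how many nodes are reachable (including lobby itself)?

BFS from lobby visits: lobby, library
Reachable nodes: 2 of 19 total.

2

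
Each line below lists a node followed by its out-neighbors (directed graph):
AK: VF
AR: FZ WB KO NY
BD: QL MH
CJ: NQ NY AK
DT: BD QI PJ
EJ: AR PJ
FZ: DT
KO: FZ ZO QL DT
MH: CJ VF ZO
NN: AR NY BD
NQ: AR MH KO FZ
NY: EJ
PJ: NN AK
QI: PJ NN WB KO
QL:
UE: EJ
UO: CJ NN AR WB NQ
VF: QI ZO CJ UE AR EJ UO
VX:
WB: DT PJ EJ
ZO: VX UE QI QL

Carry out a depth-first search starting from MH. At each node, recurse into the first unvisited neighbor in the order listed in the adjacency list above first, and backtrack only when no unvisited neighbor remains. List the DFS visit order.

MH -> CJ -> NQ -> AR -> FZ -> DT -> BD -> QL -> QI -> PJ -> NN -> NY -> EJ -> AK -> VF -> ZO -> VX -> UE -> UO -> WB -> KO

Visit MH
MH → CJ
CJ → NQ
NQ → AR
AR → FZ
FZ → DT
DT → BD
BD → QL
DT → QI
QI → PJ
PJ → NN
NN → NY
NY → EJ
PJ → AK
AK → VF
VF → ZO
ZO → VX
ZO → UE
VF → UO
UO → WB
QI → KO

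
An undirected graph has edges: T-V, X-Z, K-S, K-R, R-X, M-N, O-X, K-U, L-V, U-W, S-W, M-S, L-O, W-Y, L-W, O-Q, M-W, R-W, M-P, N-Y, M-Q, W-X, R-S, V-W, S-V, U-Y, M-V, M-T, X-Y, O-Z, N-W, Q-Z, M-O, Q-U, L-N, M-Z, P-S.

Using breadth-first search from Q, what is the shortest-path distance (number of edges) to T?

Level 0: Q
Level 1: M, O, U, Z
Level 2: K, L, N, P, S, T, V, W, X, Y
Level 3: R
T first appears at level 2.

2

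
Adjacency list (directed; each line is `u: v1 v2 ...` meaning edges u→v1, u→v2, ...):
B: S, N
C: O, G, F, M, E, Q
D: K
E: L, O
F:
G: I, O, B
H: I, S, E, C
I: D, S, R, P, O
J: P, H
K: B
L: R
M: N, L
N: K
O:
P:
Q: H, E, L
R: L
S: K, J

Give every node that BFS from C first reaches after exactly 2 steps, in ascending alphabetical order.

B, H, I, L, N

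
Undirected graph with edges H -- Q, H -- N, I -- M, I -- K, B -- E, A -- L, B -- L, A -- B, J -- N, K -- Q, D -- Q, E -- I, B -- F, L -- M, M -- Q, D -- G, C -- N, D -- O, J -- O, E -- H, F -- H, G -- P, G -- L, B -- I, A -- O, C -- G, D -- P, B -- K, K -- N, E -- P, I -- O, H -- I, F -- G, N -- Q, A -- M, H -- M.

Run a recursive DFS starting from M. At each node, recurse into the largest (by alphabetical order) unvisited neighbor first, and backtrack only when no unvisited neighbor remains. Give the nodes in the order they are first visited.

Visit M
M → Q
Q → N
N → K
K → I
I → O
O → J
O → D
D → P
P → G
G → L
L → B
B → F
F → H
H → E
B → A
G → C

M -> Q -> N -> K -> I -> O -> J -> D -> P -> G -> L -> B -> F -> H -> E -> A -> C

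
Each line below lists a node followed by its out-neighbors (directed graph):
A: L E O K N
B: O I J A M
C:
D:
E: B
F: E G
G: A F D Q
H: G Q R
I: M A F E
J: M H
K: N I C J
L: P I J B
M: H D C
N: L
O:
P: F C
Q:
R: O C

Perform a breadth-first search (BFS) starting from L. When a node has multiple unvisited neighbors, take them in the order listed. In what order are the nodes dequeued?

L, P, I, J, B, F, C, M, A, E, H, O, G, D, K, N, Q, R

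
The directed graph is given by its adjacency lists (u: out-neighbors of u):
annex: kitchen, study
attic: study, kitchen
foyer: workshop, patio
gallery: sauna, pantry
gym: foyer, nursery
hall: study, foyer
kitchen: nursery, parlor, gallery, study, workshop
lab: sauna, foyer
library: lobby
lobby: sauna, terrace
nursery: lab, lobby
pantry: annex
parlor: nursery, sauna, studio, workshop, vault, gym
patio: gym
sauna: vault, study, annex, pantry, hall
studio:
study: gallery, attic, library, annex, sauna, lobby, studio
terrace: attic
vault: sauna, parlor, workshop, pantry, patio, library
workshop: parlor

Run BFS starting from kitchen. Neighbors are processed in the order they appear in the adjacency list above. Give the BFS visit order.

kitchen -> nursery -> parlor -> gallery -> study -> workshop -> lab -> lobby -> sauna -> studio -> vault -> gym -> pantry -> attic -> library -> annex -> foyer -> terrace -> hall -> patio

Visit kitchen; enqueue nursery, parlor, gallery, study, workshop → queue [nursery, parlor, gallery, study, workshop]
Visit nursery; enqueue lab, lobby → queue [parlor, gallery, study, workshop, lab, lobby]
Visit parlor; enqueue sauna, studio, vault, gym → queue [gallery, study, workshop, lab, lobby, sauna, studio, vault, gym]
Visit gallery; enqueue pantry → queue [study, workshop, lab, lobby, sauna, studio, vault, gym, pantry]
Visit study; enqueue attic, library, annex → queue [workshop, lab, lobby, sauna, studio, vault, gym, pantry, attic, library, annex]
Visit workshop → queue [lab, lobby, sauna, studio, vault, gym, pantry, attic, library, annex]
Visit lab; enqueue foyer → queue [lobby, sauna, studio, vault, gym, pantry, attic, library, annex, foyer]
Visit lobby; enqueue terrace → queue [sauna, studio, vault, gym, pantry, attic, library, annex, foyer, terrace]
Visit sauna; enqueue hall → queue [studio, vault, gym, pantry, attic, library, annex, foyer, terrace, hall]
Visit studio → queue [vault, gym, pantry, attic, library, annex, foyer, terrace, hall]
Visit vault; enqueue patio → queue [gym, pantry, attic, library, annex, foyer, terrace, hall, patio]
Visit gym → queue [pantry, attic, library, annex, foyer, terrace, hall, patio]
Visit pantry → queue [attic, library, annex, foyer, terrace, hall, patio]
Visit attic → queue [library, annex, foyer, terrace, hall, patio]
Visit library → queue [annex, foyer, terrace, hall, patio]
Visit annex → queue [foyer, terrace, hall, patio]
Visit foyer → queue [terrace, hall, patio]
Visit terrace → queue [hall, patio]
Visit hall → queue [patio]
Visit patio → queue []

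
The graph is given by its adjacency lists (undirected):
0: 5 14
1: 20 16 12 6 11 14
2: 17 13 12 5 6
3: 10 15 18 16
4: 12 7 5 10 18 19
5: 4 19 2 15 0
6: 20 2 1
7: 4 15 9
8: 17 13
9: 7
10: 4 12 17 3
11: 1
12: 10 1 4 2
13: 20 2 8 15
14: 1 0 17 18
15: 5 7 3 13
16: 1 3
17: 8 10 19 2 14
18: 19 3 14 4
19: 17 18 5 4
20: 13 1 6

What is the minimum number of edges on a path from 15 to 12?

Level 0: 15
Level 1: 3, 5, 7, 13
Level 2: 0, 2, 4, 8, 9, 10, 16, 18, 19, 20
Level 3: 1, 6, 12, 14, 17
Level 4: 11
12 first appears at level 3.

3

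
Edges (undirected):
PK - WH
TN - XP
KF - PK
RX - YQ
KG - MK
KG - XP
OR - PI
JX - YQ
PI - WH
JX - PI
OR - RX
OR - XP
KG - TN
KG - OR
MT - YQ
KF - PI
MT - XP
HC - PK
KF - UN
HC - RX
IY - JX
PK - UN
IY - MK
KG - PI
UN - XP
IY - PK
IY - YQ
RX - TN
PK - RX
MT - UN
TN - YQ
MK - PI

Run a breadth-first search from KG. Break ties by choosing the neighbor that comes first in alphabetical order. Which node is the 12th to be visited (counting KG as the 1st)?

YQ

Visit KG; enqueue MK, OR, PI, TN, XP → queue [MK, OR, PI, TN, XP]
Visit MK; enqueue IY → queue [OR, PI, TN, XP, IY]
Visit OR; enqueue RX → queue [PI, TN, XP, IY, RX]
Visit PI; enqueue JX, KF, WH → queue [TN, XP, IY, RX, JX, KF, WH]
Visit TN; enqueue YQ → queue [XP, IY, RX, JX, KF, WH, YQ]
Visit XP; enqueue MT, UN → queue [IY, RX, JX, KF, WH, YQ, MT, UN]
Visit IY; enqueue PK → queue [RX, JX, KF, WH, YQ, MT, UN, PK]
Visit RX; enqueue HC → queue [JX, KF, WH, YQ, MT, UN, PK, HC]
Visit JX → queue [KF, WH, YQ, MT, UN, PK, HC]
Visit KF → queue [WH, YQ, MT, UN, PK, HC]
Visit WH → queue [YQ, MT, UN, PK, HC]
Visit YQ → queue [MT, UN, PK, HC]
Visit MT → queue [UN, PK, HC]
Visit UN → queue [PK, HC]
Visit PK → queue [HC]
Visit HC → queue []

Visit order: KG, MK, OR, PI, TN, XP, IY, RX, JX, KF, WH, YQ, MT, UN, PK, HC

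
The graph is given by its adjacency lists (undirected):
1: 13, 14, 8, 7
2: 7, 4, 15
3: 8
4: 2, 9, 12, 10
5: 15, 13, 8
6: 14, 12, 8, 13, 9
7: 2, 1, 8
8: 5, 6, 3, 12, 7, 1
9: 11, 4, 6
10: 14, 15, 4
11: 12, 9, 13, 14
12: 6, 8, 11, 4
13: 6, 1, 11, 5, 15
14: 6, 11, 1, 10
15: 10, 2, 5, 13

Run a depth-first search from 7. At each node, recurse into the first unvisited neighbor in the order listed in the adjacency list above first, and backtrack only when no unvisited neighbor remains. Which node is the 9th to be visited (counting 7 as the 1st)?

Visit 7
7 → 2
2 → 4
4 → 9
9 → 11
11 → 12
12 → 6
6 → 14
14 → 1
1 → 13
13 → 5
5 → 15
15 → 10
5 → 8
8 → 3

Visit order: 7, 2, 4, 9, 11, 12, 6, 14, 1, 13, 5, 15, 10, 8, 3

1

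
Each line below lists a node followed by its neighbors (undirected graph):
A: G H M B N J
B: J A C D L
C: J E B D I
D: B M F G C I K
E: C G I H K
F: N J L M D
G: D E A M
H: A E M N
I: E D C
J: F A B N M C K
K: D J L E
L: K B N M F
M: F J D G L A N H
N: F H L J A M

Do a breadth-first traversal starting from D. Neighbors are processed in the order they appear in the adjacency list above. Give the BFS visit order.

D → B → M → F → G → C → I → K → J → A → L → N → H → E

Visit D; enqueue B, M, F, G, C, I, K → queue [B, M, F, G, C, I, K]
Visit B; enqueue J, A, L → queue [M, F, G, C, I, K, J, A, L]
Visit M; enqueue N, H → queue [F, G, C, I, K, J, A, L, N, H]
Visit F → queue [G, C, I, K, J, A, L, N, H]
Visit G; enqueue E → queue [C, I, K, J, A, L, N, H, E]
Visit C → queue [I, K, J, A, L, N, H, E]
Visit I → queue [K, J, A, L, N, H, E]
Visit K → queue [J, A, L, N, H, E]
Visit J → queue [A, L, N, H, E]
Visit A → queue [L, N, H, E]
Visit L → queue [N, H, E]
Visit N → queue [H, E]
Visit H → queue [E]
Visit E → queue []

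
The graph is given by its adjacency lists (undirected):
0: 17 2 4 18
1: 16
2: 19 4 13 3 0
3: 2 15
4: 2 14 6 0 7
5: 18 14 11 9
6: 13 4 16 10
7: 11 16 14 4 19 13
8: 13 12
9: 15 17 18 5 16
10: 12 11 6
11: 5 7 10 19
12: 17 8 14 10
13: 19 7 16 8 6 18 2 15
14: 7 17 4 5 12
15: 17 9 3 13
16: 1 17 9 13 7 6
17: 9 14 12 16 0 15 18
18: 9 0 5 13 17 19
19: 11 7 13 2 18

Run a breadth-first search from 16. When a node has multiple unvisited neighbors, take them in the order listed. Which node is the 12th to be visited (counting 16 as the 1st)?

18

Visit 16; enqueue 1, 17, 9, 13, 7, 6 → queue [1, 17, 9, 13, 7, 6]
Visit 1 → queue [17, 9, 13, 7, 6]
Visit 17; enqueue 14, 12, 0, 15, 18 → queue [9, 13, 7, 6, 14, 12, 0, 15, 18]
Visit 9; enqueue 5 → queue [13, 7, 6, 14, 12, 0, 15, 18, 5]
Visit 13; enqueue 19, 8, 2 → queue [7, 6, 14, 12, 0, 15, 18, 5, 19, 8, 2]
Visit 7; enqueue 11, 4 → queue [6, 14, 12, 0, 15, 18, 5, 19, 8, 2, 11, 4]
Visit 6; enqueue 10 → queue [14, 12, 0, 15, 18, 5, 19, 8, 2, 11, 4, 10]
Visit 14 → queue [12, 0, 15, 18, 5, 19, 8, 2, 11, 4, 10]
Visit 12 → queue [0, 15, 18, 5, 19, 8, 2, 11, 4, 10]
Visit 0 → queue [15, 18, 5, 19, 8, 2, 11, 4, 10]
Visit 15; enqueue 3 → queue [18, 5, 19, 8, 2, 11, 4, 10, 3]
Visit 18 → queue [5, 19, 8, 2, 11, 4, 10, 3]
Visit 5 → queue [19, 8, 2, 11, 4, 10, 3]
Visit 19 → queue [8, 2, 11, 4, 10, 3]
Visit 8 → queue [2, 11, 4, 10, 3]
Visit 2 → queue [11, 4, 10, 3]
Visit 11 → queue [4, 10, 3]
Visit 4 → queue [10, 3]
Visit 10 → queue [3]
Visit 3 → queue []

Visit order: 16, 1, 17, 9, 13, 7, 6, 14, 12, 0, 15, 18, 5, 19, 8, 2, 11, 4, 10, 3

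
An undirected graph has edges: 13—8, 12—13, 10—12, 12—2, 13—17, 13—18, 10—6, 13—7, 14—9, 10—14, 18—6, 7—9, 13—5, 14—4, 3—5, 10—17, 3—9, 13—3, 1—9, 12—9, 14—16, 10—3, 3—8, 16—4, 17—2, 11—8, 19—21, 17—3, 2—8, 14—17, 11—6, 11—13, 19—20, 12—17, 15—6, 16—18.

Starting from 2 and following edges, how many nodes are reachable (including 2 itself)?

18

BFS from 2 visits: 2, 17, 12, 8, 14, 13, 10, 3, 9, 11, 16, 4, 18, 7, 5, 6, 1, 15
Reachable nodes: 18 of 21 total.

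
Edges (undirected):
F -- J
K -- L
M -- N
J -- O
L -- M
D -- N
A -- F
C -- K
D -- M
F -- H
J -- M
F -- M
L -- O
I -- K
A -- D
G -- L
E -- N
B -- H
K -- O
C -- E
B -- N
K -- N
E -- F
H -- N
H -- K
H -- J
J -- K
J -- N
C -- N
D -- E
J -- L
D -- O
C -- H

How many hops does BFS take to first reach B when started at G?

Level 0: G
Level 1: L
Level 2: J, K, M, O
Level 3: C, D, F, H, I, N
Level 4: A, B, E
B first appears at level 4.

4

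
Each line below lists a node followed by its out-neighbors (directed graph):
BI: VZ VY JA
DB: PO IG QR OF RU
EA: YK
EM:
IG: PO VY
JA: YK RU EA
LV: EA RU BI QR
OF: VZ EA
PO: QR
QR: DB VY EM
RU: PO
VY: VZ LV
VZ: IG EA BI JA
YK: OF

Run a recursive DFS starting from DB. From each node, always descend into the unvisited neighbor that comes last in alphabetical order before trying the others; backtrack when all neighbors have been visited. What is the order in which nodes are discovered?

DB → RU → PO → QR → VY → VZ → JA → YK → OF → EA → IG → BI → LV → EM

Visit DB
DB → RU
RU → PO
PO → QR
QR → VY
VY → VZ
VZ → JA
JA → YK
YK → OF
OF → EA
VZ → IG
VZ → BI
VY → LV
QR → EM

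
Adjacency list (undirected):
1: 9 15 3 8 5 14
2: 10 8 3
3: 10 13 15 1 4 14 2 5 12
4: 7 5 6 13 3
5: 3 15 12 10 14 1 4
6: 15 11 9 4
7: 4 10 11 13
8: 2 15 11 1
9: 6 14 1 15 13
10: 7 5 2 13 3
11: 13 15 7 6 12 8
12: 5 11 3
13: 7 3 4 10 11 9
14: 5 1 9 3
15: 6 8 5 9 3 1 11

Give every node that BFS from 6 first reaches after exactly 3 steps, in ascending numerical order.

2, 10

Level 0: 6
Level 1: 4, 9, 11, 15
Level 2: 1, 3, 5, 7, 8, 12, 13, 14
Level 3: 2, 10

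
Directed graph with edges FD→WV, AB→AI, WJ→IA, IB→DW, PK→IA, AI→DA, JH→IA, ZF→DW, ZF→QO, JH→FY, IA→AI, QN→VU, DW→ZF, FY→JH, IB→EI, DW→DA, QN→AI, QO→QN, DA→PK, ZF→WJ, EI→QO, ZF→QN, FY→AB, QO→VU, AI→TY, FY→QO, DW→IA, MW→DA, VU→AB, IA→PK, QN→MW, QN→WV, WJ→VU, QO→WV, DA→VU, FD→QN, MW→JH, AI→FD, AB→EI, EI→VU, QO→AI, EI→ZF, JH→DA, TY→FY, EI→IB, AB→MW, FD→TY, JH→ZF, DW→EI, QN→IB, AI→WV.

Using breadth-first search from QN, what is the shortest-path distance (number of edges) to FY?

3

Level 0: QN
Level 1: AI, IB, MW, VU, WV
Level 2: AB, DA, DW, EI, FD, JH, TY
Level 3: FY, IA, PK, QO, ZF
Level 4: WJ
FY first appears at level 3.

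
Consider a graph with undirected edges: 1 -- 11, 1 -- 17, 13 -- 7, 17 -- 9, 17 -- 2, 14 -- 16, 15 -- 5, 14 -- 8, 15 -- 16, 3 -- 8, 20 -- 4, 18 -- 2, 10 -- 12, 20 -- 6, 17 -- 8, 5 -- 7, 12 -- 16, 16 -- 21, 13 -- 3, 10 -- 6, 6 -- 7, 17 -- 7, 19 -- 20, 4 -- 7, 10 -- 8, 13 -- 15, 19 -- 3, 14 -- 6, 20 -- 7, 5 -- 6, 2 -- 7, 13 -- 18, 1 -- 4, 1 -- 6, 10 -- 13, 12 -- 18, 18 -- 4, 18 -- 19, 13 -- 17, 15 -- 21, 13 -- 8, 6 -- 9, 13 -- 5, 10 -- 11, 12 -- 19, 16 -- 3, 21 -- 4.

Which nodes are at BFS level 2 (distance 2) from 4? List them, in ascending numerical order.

2, 5, 6, 11, 12, 13, 15, 16, 17, 19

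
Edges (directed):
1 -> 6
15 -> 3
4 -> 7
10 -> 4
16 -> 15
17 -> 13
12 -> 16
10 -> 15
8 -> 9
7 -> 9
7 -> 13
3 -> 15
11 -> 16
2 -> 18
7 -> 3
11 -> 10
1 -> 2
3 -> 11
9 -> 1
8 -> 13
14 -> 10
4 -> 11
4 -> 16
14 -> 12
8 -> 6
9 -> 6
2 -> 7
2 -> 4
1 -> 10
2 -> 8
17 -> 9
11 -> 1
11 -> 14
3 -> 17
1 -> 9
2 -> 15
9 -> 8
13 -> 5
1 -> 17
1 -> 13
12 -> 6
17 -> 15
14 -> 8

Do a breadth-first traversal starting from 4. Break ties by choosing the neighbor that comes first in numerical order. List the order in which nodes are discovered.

Visit 4; enqueue 7, 11, 16 → queue [7, 11, 16]
Visit 7; enqueue 3, 9, 13 → queue [11, 16, 3, 9, 13]
Visit 11; enqueue 1, 10, 14 → queue [16, 3, 9, 13, 1, 10, 14]
Visit 16; enqueue 15 → queue [3, 9, 13, 1, 10, 14, 15]
Visit 3; enqueue 17 → queue [9, 13, 1, 10, 14, 15, 17]
Visit 9; enqueue 6, 8 → queue [13, 1, 10, 14, 15, 17, 6, 8]
Visit 13; enqueue 5 → queue [1, 10, 14, 15, 17, 6, 8, 5]
Visit 1; enqueue 2 → queue [10, 14, 15, 17, 6, 8, 5, 2]
Visit 10 → queue [14, 15, 17, 6, 8, 5, 2]
Visit 14; enqueue 12 → queue [15, 17, 6, 8, 5, 2, 12]
Visit 15 → queue [17, 6, 8, 5, 2, 12]
Visit 17 → queue [6, 8, 5, 2, 12]
Visit 6 → queue [8, 5, 2, 12]
Visit 8 → queue [5, 2, 12]
Visit 5 → queue [2, 12]
Visit 2; enqueue 18 → queue [12, 18]
Visit 12 → queue [18]
Visit 18 → queue []

4 → 7 → 11 → 16 → 3 → 9 → 13 → 1 → 10 → 14 → 15 → 17 → 6 → 8 → 5 → 2 → 12 → 18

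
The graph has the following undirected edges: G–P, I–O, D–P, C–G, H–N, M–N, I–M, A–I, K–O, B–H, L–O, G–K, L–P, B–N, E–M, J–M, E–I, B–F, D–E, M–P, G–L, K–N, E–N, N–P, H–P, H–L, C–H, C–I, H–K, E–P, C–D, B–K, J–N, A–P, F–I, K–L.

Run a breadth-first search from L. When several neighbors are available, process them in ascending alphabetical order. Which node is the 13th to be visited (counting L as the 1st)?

E

Visit L; enqueue G, H, K, O, P → queue [G, H, K, O, P]
Visit G; enqueue C → queue [H, K, O, P, C]
Visit H; enqueue B, N → queue [K, O, P, C, B, N]
Visit K → queue [O, P, C, B, N]
Visit O; enqueue I → queue [P, C, B, N, I]
Visit P; enqueue A, D, E, M → queue [C, B, N, I, A, D, E, M]
Visit C → queue [B, N, I, A, D, E, M]
Visit B; enqueue F → queue [N, I, A, D, E, M, F]
Visit N; enqueue J → queue [I, A, D, E, M, F, J]
Visit I → queue [A, D, E, M, F, J]
Visit A → queue [D, E, M, F, J]
Visit D → queue [E, M, F, J]
Visit E → queue [M, F, J]
Visit M → queue [F, J]
Visit F → queue [J]
Visit J → queue []

Visit order: L, G, H, K, O, P, C, B, N, I, A, D, E, M, F, J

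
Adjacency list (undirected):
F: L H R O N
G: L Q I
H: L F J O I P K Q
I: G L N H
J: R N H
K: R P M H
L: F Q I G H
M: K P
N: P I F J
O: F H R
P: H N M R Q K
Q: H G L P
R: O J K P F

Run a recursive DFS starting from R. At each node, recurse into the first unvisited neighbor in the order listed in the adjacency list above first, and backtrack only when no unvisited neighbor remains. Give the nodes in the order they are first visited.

Visit R
R → O
O → F
F → L
L → Q
Q → H
H → J
J → N
N → P
P → M
M → K
N → I
I → G

R O F L Q H J N P M K I G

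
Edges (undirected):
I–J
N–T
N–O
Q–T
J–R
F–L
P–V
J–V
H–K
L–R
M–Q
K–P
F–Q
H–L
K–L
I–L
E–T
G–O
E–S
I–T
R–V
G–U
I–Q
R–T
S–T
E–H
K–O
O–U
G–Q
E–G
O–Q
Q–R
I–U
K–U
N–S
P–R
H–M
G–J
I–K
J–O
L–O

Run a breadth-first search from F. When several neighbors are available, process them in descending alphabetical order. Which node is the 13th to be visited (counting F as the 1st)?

N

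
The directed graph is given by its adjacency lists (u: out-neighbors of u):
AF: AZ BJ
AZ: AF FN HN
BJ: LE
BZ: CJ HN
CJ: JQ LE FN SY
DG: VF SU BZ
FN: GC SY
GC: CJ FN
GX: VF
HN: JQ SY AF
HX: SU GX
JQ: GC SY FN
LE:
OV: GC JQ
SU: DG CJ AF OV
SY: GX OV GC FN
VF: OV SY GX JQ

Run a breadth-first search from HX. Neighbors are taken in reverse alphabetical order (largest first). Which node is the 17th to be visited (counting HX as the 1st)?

HN

Visit HX; enqueue SU, GX → queue [SU, GX]
Visit SU; enqueue OV, DG, CJ, AF → queue [GX, OV, DG, CJ, AF]
Visit GX; enqueue VF → queue [OV, DG, CJ, AF, VF]
Visit OV; enqueue JQ, GC → queue [DG, CJ, AF, VF, JQ, GC]
Visit DG; enqueue BZ → queue [CJ, AF, VF, JQ, GC, BZ]
Visit CJ; enqueue SY, LE, FN → queue [AF, VF, JQ, GC, BZ, SY, LE, FN]
Visit AF; enqueue BJ, AZ → queue [VF, JQ, GC, BZ, SY, LE, FN, BJ, AZ]
Visit VF → queue [JQ, GC, BZ, SY, LE, FN, BJ, AZ]
Visit JQ → queue [GC, BZ, SY, LE, FN, BJ, AZ]
Visit GC → queue [BZ, SY, LE, FN, BJ, AZ]
Visit BZ; enqueue HN → queue [SY, LE, FN, BJ, AZ, HN]
Visit SY → queue [LE, FN, BJ, AZ, HN]
Visit LE → queue [FN, BJ, AZ, HN]
Visit FN → queue [BJ, AZ, HN]
Visit BJ → queue [AZ, HN]
Visit AZ → queue [HN]
Visit HN → queue []

Visit order: HX, SU, GX, OV, DG, CJ, AF, VF, JQ, GC, BZ, SY, LE, FN, BJ, AZ, HN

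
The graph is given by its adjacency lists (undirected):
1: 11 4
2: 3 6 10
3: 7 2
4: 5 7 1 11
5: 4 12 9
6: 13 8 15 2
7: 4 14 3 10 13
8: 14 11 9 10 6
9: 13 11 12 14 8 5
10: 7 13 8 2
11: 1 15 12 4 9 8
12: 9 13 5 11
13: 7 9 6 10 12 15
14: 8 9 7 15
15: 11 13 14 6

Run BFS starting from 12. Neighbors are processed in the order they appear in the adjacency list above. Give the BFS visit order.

12 -> 9 -> 13 -> 5 -> 11 -> 14 -> 8 -> 7 -> 6 -> 10 -> 15 -> 4 -> 1 -> 3 -> 2

Visit 12; enqueue 9, 13, 5, 11 → queue [9, 13, 5, 11]
Visit 9; enqueue 14, 8 → queue [13, 5, 11, 14, 8]
Visit 13; enqueue 7, 6, 10, 15 → queue [5, 11, 14, 8, 7, 6, 10, 15]
Visit 5; enqueue 4 → queue [11, 14, 8, 7, 6, 10, 15, 4]
Visit 11; enqueue 1 → queue [14, 8, 7, 6, 10, 15, 4, 1]
Visit 14 → queue [8, 7, 6, 10, 15, 4, 1]
Visit 8 → queue [7, 6, 10, 15, 4, 1]
Visit 7; enqueue 3 → queue [6, 10, 15, 4, 1, 3]
Visit 6; enqueue 2 → queue [10, 15, 4, 1, 3, 2]
Visit 10 → queue [15, 4, 1, 3, 2]
Visit 15 → queue [4, 1, 3, 2]
Visit 4 → queue [1, 3, 2]
Visit 1 → queue [3, 2]
Visit 3 → queue [2]
Visit 2 → queue []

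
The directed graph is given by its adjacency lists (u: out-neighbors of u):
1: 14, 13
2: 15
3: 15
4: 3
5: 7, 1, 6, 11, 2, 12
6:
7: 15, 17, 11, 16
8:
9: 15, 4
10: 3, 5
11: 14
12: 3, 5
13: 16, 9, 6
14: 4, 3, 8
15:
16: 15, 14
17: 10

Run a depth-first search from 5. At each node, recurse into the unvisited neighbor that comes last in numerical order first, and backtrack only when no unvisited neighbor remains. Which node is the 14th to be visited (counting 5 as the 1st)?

Visit 5
5 → 12
12 → 3
3 → 15
5 → 11
11 → 14
14 → 8
14 → 4
5 → 7
7 → 17
17 → 10
7 → 16
5 → 6
5 → 2
5 → 1
1 → 13
13 → 9

Visit order: 5, 12, 3, 15, 11, 14, 8, 4, 7, 17, 10, 16, 6, 2, 1, 13, 9

2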